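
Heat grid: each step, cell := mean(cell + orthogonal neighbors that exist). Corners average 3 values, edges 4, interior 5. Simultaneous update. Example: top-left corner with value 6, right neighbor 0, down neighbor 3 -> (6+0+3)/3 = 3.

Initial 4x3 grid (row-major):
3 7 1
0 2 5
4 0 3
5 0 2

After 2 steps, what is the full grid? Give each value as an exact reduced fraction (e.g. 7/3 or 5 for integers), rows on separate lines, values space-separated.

After step 1:
  10/3 13/4 13/3
  9/4 14/5 11/4
  9/4 9/5 5/2
  3 7/4 5/3
After step 2:
  53/18 823/240 31/9
  319/120 257/100 743/240
  93/40 111/50 523/240
  7/3 493/240 71/36

Answer: 53/18 823/240 31/9
319/120 257/100 743/240
93/40 111/50 523/240
7/3 493/240 71/36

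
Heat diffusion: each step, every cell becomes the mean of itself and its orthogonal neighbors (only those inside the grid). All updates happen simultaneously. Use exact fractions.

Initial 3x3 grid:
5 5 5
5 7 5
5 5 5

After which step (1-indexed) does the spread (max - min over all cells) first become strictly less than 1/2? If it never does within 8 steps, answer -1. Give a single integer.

Answer: 2

Derivation:
Step 1: max=11/2, min=5, spread=1/2
Step 2: max=137/25, min=209/40, spread=51/200
  -> spread < 1/2 first at step 2
Step 3: max=12823/2400, min=947/180, spread=589/7200
Step 4: max=79943/15000, min=761081/144000, spread=31859/720000
Step 5: max=45891607/8640000, min=4764721/900000, spread=751427/43200000
Step 6: max=286634687/54000000, min=2747063129/518400000, spread=23149331/2592000000
Step 7: max=165002654263/31104000000, min=17174931889/3240000000, spread=616540643/155520000000
Step 8: max=1031112453983/194400000000, min=9895132008761/1866240000000, spread=17737747379/9331200000000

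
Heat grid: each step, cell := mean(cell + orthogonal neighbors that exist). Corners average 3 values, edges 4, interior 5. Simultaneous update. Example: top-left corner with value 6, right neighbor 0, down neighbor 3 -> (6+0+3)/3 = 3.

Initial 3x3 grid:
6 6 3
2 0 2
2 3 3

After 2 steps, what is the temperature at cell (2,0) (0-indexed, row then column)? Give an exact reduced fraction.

Answer: 41/18

Derivation:
Step 1: cell (2,0) = 7/3
Step 2: cell (2,0) = 41/18
Full grid after step 2:
  131/36 881/240 113/36
  121/40 257/100 41/15
  41/18 12/5 20/9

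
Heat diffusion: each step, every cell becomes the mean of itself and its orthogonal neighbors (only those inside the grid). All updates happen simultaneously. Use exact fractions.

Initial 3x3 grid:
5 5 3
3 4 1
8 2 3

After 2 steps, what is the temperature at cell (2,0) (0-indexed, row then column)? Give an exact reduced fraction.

Step 1: cell (2,0) = 13/3
Step 2: cell (2,0) = 163/36
Full grid after step 2:
  163/36 175/48 10/3
  25/6 77/20 43/16
  163/36 163/48 3

Answer: 163/36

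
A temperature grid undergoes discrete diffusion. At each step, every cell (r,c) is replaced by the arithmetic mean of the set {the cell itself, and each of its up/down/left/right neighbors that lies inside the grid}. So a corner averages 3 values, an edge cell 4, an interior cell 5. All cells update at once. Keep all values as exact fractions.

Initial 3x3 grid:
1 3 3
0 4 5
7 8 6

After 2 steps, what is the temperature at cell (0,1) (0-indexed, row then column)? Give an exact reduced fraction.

Step 1: cell (0,1) = 11/4
Step 2: cell (0,1) = 47/16
Full grid after step 2:
  85/36 47/16 131/36
  10/3 41/10 37/8
  19/4 259/48 205/36

Answer: 47/16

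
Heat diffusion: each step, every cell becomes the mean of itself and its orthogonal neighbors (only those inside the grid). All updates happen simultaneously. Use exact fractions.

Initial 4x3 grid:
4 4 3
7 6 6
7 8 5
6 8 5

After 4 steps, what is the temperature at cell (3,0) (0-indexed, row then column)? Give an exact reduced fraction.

Answer: 11459/1728

Derivation:
Step 1: cell (3,0) = 7
Step 2: cell (3,0) = 83/12
Step 3: cell (3,0) = 4861/720
Step 4: cell (3,0) = 11459/1728
Full grid after step 4:
  15631/2880 910639/172800 132899/25920
  42301/7200 407717/72000 29807/5400
  45853/7200 49903/8000 21589/3600
  11459/1728 373199/57600 3629/576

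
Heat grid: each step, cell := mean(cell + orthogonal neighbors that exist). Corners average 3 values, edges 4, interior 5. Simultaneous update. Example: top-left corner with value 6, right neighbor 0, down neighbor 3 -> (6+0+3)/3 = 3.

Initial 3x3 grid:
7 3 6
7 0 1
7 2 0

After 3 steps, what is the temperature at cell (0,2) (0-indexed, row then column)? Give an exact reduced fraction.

Step 1: cell (0,2) = 10/3
Step 2: cell (0,2) = 109/36
Step 3: cell (0,2) = 6551/2160
Full grid after step 3:
  9781/2160 1507/400 6551/2160
  6853/1600 20099/6000 36127/14400
  4243/1080 42877/14400 199/90

Answer: 6551/2160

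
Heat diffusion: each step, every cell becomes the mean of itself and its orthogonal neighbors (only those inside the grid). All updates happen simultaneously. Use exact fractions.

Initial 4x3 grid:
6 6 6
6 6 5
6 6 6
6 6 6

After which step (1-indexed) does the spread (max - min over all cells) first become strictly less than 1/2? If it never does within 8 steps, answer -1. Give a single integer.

Answer: 1

Derivation:
Step 1: max=6, min=17/3, spread=1/3
  -> spread < 1/2 first at step 1
Step 2: max=6, min=689/120, spread=31/120
Step 3: max=6, min=6269/1080, spread=211/1080
Step 4: max=10753/1800, min=631103/108000, spread=14077/108000
Step 5: max=644317/108000, min=5691593/972000, spread=5363/48600
Step 6: max=357131/60000, min=171219191/29160000, spread=93859/1166400
Step 7: max=577863533/97200000, min=10287325519/1749600000, spread=4568723/69984000
Step 8: max=17314381111/2916000000, min=618075564371/104976000000, spread=8387449/167961600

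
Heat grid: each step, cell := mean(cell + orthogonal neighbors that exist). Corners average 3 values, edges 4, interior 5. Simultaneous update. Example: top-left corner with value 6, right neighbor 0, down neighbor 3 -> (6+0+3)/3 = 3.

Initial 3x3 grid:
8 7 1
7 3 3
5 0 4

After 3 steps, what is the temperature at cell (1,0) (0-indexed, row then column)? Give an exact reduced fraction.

Answer: 14051/2880

Derivation:
Step 1: cell (1,0) = 23/4
Step 2: cell (1,0) = 253/48
Step 3: cell (1,0) = 14051/2880
Full grid after step 3:
  1163/216 4477/960 853/216
  14051/2880 4987/1200 3277/960
  617/144 2579/720 1327/432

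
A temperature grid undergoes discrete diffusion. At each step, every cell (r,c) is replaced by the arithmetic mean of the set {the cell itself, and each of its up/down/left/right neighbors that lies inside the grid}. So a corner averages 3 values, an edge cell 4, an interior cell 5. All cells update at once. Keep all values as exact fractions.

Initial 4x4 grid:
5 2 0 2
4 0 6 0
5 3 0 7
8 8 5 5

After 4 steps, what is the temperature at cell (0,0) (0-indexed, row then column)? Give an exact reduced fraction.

Answer: 196489/64800

Derivation:
Step 1: cell (0,0) = 11/3
Step 2: cell (0,0) = 107/36
Step 3: cell (0,0) = 1367/432
Step 4: cell (0,0) = 196489/64800
Full grid after step 4:
  196489/64800 606427/216000 501259/216000 39181/16200
  98519/27000 112559/36000 5371/1800 585049/216000
  9809/2250 1574/375 659953/180000 801649/216000
  1133/225 21223/4500 61039/13500 269851/64800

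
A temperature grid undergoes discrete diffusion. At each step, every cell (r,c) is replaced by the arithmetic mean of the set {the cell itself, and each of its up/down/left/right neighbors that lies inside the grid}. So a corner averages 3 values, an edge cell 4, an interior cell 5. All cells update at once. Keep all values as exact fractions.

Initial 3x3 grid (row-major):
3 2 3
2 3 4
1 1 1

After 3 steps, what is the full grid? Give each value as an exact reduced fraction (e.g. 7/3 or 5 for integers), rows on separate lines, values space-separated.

Answer: 643/270 36823/14400 959/360
30773/14400 13651/6000 11741/4800
4019/2160 14249/7200 1543/720

Derivation:
After step 1:
  7/3 11/4 3
  9/4 12/5 11/4
  4/3 3/2 2
After step 2:
  22/9 629/240 17/6
  499/240 233/100 203/80
  61/36 217/120 25/12
After step 3:
  643/270 36823/14400 959/360
  30773/14400 13651/6000 11741/4800
  4019/2160 14249/7200 1543/720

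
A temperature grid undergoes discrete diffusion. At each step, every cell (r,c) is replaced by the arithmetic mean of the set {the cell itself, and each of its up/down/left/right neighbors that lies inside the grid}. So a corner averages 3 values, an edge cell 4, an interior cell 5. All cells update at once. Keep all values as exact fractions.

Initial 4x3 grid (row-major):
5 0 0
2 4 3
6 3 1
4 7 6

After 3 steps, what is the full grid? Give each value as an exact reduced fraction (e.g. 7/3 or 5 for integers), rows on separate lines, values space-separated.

Answer: 5849/2160 34957/14400 709/360
12253/3600 8449/3000 6277/2400
7279/1800 23543/6000 24691/7200
637/135 15943/3600 9157/2160

Derivation:
After step 1:
  7/3 9/4 1
  17/4 12/5 2
  15/4 21/5 13/4
  17/3 5 14/3
After step 2:
  53/18 479/240 7/4
  191/60 151/50 173/80
  67/15 93/25 847/240
  173/36 293/60 155/36
After step 3:
  5849/2160 34957/14400 709/360
  12253/3600 8449/3000 6277/2400
  7279/1800 23543/6000 24691/7200
  637/135 15943/3600 9157/2160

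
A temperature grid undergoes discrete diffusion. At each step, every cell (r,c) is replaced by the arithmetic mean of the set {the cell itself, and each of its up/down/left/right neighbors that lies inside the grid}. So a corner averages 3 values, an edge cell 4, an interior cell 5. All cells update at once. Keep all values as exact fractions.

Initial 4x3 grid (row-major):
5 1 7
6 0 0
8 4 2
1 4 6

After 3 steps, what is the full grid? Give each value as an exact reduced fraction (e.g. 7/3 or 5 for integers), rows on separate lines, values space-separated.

After step 1:
  4 13/4 8/3
  19/4 11/5 9/4
  19/4 18/5 3
  13/3 15/4 4
After step 2:
  4 727/240 49/18
  157/40 321/100 607/240
  523/120 173/50 257/80
  77/18 941/240 43/12
After step 3:
  2629/720 46661/14400 2981/1080
  581/150 2423/750 21013/7200
  14419/3600 10897/3000 2557/800
  9041/2160 54871/14400 643/180

Answer: 2629/720 46661/14400 2981/1080
581/150 2423/750 21013/7200
14419/3600 10897/3000 2557/800
9041/2160 54871/14400 643/180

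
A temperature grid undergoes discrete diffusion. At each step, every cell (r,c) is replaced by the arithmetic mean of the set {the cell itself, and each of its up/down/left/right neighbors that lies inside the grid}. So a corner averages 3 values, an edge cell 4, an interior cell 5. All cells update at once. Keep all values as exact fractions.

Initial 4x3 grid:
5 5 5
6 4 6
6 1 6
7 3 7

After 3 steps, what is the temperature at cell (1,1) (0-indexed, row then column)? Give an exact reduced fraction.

Answer: 29107/6000

Derivation:
Step 1: cell (1,1) = 22/5
Step 2: cell (1,1) = 473/100
Step 3: cell (1,1) = 29107/6000
Full grid after step 3:
  2711/540 71663/14400 2711/540
  35519/7200 29107/6000 35519/7200
  34949/7200 1792/375 34949/7200
  2107/432 34669/7200 2107/432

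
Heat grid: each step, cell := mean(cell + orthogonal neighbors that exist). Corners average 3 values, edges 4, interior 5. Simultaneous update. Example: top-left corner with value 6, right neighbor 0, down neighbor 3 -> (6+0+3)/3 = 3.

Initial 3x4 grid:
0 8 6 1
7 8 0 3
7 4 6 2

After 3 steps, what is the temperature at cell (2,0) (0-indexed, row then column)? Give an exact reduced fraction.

Answer: 3973/720

Derivation:
Step 1: cell (2,0) = 6
Step 2: cell (2,0) = 71/12
Step 3: cell (2,0) = 3973/720
Full grid after step 3:
  3773/720 2399/480 5659/1440 7511/2160
  887/160 493/100 421/100 1501/480
  3973/720 2509/480 5729/1440 7471/2160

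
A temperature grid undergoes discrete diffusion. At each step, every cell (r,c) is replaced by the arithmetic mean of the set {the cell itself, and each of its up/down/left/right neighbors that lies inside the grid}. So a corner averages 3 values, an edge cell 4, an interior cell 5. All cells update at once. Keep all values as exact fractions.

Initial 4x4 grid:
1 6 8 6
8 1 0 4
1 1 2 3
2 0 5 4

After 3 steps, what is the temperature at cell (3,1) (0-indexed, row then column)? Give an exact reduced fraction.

Answer: 1741/800

Derivation:
Step 1: cell (3,1) = 2
Step 2: cell (3,1) = 27/16
Step 3: cell (3,1) = 1741/800
Full grid after step 3:
  2809/720 1163/300 211/50 35/8
  7279/2400 259/80 3387/1000 1513/400
  1941/800 2227/1000 1117/400 3847/1200
  15/8 1741/800 6119/2400 2219/720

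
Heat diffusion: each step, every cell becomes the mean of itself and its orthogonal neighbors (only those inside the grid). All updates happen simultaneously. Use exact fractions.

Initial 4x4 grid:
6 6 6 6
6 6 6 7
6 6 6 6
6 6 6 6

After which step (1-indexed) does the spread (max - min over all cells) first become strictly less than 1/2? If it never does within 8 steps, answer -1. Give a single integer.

Step 1: max=19/3, min=6, spread=1/3
  -> spread < 1/2 first at step 1
Step 2: max=751/120, min=6, spread=31/120
Step 3: max=6691/1080, min=6, spread=211/1080
Step 4: max=664843/108000, min=6, spread=16843/108000
Step 5: max=5970643/972000, min=54079/9000, spread=130111/972000
Step 6: max=178602367/29160000, min=3247159/540000, spread=3255781/29160000
Step 7: max=5349153691/874800000, min=3251107/540000, spread=82360351/874800000
Step 8: max=160215316891/26244000000, min=585706441/97200000, spread=2074577821/26244000000

Answer: 1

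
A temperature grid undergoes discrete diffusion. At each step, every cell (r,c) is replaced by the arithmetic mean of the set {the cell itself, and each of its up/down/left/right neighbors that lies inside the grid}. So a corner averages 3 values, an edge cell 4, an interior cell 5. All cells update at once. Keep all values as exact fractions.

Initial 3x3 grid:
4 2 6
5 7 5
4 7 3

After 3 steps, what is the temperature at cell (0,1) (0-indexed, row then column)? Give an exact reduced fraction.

Step 1: cell (0,1) = 19/4
Step 2: cell (0,1) = 359/80
Step 3: cell (0,1) = 7531/1600
Full grid after step 3:
  9907/2160 7531/1600 1279/270
  5867/1200 29423/6000 71929/14400
  10937/2160 74329/14400 1837/360

Answer: 7531/1600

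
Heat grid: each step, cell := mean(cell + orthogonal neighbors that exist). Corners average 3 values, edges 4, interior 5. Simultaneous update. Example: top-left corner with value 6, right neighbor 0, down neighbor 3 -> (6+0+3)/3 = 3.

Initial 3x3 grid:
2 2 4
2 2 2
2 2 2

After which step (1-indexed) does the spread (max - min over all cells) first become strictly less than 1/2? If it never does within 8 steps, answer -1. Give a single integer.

Answer: 3

Derivation:
Step 1: max=8/3, min=2, spread=2/3
Step 2: max=23/9, min=2, spread=5/9
Step 3: max=257/108, min=2, spread=41/108
  -> spread < 1/2 first at step 3
Step 4: max=15091/6480, min=371/180, spread=347/1296
Step 5: max=884537/388800, min=3757/1800, spread=2921/15552
Step 6: max=52484539/23328000, min=457483/216000, spread=24611/186624
Step 7: max=3118082033/1399680000, min=10376741/4860000, spread=207329/2239488
Step 8: max=185991552451/83980800000, min=557201599/259200000, spread=1746635/26873856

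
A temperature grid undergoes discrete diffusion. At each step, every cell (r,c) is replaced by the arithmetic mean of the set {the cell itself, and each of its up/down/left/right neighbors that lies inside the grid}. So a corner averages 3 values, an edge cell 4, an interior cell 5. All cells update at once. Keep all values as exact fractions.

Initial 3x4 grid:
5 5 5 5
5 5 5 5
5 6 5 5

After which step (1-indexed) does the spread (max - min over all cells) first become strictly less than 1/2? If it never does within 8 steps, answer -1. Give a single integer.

Step 1: max=16/3, min=5, spread=1/3
  -> spread < 1/2 first at step 1
Step 2: max=631/120, min=5, spread=31/120
Step 3: max=5611/1080, min=5, spread=211/1080
Step 4: max=556897/108000, min=9047/1800, spread=14077/108000
Step 5: max=5000407/972000, min=543683/108000, spread=5363/48600
Step 6: max=149540809/29160000, min=302869/60000, spread=93859/1166400
Step 7: max=8958274481/1749600000, min=491336467/97200000, spread=4568723/69984000
Step 8: max=536660435629/104976000000, min=14761618889/2916000000, spread=8387449/167961600

Answer: 1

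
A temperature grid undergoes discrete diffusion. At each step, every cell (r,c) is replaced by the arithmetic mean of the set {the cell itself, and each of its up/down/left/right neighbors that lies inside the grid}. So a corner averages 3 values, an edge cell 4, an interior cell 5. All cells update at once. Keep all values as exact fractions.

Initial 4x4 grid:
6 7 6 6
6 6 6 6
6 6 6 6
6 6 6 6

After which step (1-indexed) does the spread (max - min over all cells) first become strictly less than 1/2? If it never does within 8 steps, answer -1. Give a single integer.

Answer: 1

Derivation:
Step 1: max=19/3, min=6, spread=1/3
  -> spread < 1/2 first at step 1
Step 2: max=751/120, min=6, spread=31/120
Step 3: max=6691/1080, min=6, spread=211/1080
Step 4: max=664843/108000, min=6, spread=16843/108000
Step 5: max=5970643/972000, min=54079/9000, spread=130111/972000
Step 6: max=178602367/29160000, min=3247159/540000, spread=3255781/29160000
Step 7: max=5349153691/874800000, min=3251107/540000, spread=82360351/874800000
Step 8: max=160215316891/26244000000, min=585706441/97200000, spread=2074577821/26244000000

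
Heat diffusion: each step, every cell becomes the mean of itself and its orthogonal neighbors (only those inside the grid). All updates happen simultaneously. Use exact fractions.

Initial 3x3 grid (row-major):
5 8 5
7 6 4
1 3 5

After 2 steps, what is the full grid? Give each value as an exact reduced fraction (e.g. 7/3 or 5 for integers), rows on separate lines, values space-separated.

After step 1:
  20/3 6 17/3
  19/4 28/5 5
  11/3 15/4 4
After step 2:
  209/36 359/60 50/9
  1241/240 251/50 76/15
  73/18 1021/240 17/4

Answer: 209/36 359/60 50/9
1241/240 251/50 76/15
73/18 1021/240 17/4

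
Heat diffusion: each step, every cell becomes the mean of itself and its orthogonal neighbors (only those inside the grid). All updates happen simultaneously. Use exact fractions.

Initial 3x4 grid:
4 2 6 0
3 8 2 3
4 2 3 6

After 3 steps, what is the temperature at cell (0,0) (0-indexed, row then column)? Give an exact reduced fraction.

Answer: 901/240

Derivation:
Step 1: cell (0,0) = 3
Step 2: cell (0,0) = 17/4
Step 3: cell (0,0) = 901/240
Full grid after step 3:
  901/240 1581/400 1321/400 267/80
  6459/1600 7243/2000 7543/2000 15457/4800
  881/240 1581/400 4213/1200 2603/720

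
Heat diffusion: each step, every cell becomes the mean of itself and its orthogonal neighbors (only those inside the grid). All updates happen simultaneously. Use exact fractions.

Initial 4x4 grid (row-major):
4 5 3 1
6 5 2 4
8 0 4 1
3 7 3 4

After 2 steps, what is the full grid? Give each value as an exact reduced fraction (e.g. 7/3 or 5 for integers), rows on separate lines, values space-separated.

After step 1:
  5 17/4 11/4 8/3
  23/4 18/5 18/5 2
  17/4 24/5 2 13/4
  6 13/4 9/2 8/3
After step 2:
  5 39/10 199/60 89/36
  93/20 22/5 279/100 691/240
  26/5 179/50 363/100 119/48
  9/2 371/80 149/48 125/36

Answer: 5 39/10 199/60 89/36
93/20 22/5 279/100 691/240
26/5 179/50 363/100 119/48
9/2 371/80 149/48 125/36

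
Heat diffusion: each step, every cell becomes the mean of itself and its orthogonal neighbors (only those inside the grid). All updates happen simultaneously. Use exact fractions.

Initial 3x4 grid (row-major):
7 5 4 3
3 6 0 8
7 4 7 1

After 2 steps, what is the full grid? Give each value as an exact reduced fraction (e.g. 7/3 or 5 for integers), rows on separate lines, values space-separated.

Answer: 65/12 171/40 37/8 11/3
1141/240 517/100 88/25 55/12
197/36 259/60 29/6 34/9

Derivation:
After step 1:
  5 11/2 3 5
  23/4 18/5 5 3
  14/3 6 3 16/3
After step 2:
  65/12 171/40 37/8 11/3
  1141/240 517/100 88/25 55/12
  197/36 259/60 29/6 34/9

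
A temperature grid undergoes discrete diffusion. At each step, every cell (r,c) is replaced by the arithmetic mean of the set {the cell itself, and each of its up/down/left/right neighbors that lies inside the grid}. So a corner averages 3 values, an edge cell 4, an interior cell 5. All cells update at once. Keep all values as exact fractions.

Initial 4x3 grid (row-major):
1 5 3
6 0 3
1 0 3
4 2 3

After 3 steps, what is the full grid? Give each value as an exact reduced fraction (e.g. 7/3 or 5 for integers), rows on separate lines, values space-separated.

Answer: 529/180 7741/2880 6223/2160
1177/480 1579/600 869/360
695/288 17/8 341/144
1193/540 2207/960 4747/2160

Derivation:
After step 1:
  4 9/4 11/3
  2 14/5 9/4
  11/4 6/5 9/4
  7/3 9/4 8/3
After step 2:
  11/4 763/240 49/18
  231/80 21/10 329/120
  497/240 9/4 251/120
  22/9 169/80 43/18
After step 3:
  529/180 7741/2880 6223/2160
  1177/480 1579/600 869/360
  695/288 17/8 341/144
  1193/540 2207/960 4747/2160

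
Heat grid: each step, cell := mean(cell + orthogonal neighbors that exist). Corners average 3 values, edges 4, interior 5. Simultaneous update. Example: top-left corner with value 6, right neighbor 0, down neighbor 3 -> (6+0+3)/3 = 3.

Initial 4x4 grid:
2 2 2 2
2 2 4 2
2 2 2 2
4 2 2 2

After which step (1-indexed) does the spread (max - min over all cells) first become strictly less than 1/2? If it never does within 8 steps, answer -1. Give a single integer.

Step 1: max=8/3, min=2, spread=2/3
Step 2: max=23/9, min=2, spread=5/9
Step 3: max=257/108, min=43/20, spread=31/135
  -> spread < 1/2 first at step 3
Step 4: max=38317/16200, min=3883/1800, spread=337/1620
Step 5: max=1125091/486000, min=119153/54000, spread=26357/243000
Step 6: max=1344421/583200, min=239153/108000, spread=132487/1458000
Step 7: max=40000651/17496000, min=108441889/48600000, spread=12019637/218700000
Step 8: max=29910560437/13122000000, min=3259958063/1458000000, spread=57093787/1312200000

Answer: 3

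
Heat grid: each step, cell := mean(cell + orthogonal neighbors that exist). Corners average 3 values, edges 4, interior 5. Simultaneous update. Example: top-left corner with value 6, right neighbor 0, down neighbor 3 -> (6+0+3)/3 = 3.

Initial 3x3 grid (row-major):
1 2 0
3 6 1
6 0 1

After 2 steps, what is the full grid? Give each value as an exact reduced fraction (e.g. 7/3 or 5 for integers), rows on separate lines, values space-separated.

Answer: 11/4 153/80 7/4
57/20 139/50 91/60
41/12 559/240 71/36

Derivation:
After step 1:
  2 9/4 1
  4 12/5 2
  3 13/4 2/3
After step 2:
  11/4 153/80 7/4
  57/20 139/50 91/60
  41/12 559/240 71/36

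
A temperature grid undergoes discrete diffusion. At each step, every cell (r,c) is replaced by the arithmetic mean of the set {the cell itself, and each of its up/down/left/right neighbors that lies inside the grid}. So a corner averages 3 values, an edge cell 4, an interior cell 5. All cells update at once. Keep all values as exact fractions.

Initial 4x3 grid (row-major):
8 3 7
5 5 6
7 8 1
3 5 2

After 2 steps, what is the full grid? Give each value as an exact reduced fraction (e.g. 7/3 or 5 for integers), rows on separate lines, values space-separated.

Answer: 52/9 1309/240 95/18
341/60 547/100 74/15
111/20 251/50 253/60
61/12 521/120 137/36

Derivation:
After step 1:
  16/3 23/4 16/3
  25/4 27/5 19/4
  23/4 26/5 17/4
  5 9/2 8/3
After step 2:
  52/9 1309/240 95/18
  341/60 547/100 74/15
  111/20 251/50 253/60
  61/12 521/120 137/36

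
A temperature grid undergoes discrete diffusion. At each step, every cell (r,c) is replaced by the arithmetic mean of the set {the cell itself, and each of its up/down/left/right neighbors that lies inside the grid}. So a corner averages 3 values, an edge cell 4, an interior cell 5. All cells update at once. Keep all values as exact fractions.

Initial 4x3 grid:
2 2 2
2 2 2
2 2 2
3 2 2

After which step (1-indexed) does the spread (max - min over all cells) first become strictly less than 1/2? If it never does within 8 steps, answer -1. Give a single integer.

Step 1: max=7/3, min=2, spread=1/3
  -> spread < 1/2 first at step 1
Step 2: max=41/18, min=2, spread=5/18
Step 3: max=473/216, min=2, spread=41/216
Step 4: max=56057/25920, min=2, spread=4217/25920
Step 5: max=3319549/1555200, min=14479/7200, spread=38417/311040
Step 6: max=197824211/93312000, min=290597/144000, spread=1903471/18662400
Step 7: max=11798429089/5598720000, min=8755759/4320000, spread=18038617/223948800
Step 8: max=705114582851/335923200000, min=790526759/388800000, spread=883978523/13436928000

Answer: 1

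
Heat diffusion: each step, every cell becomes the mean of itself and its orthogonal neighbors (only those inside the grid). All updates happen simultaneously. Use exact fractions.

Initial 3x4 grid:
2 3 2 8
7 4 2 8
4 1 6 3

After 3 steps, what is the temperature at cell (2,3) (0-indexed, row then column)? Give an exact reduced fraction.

Answer: 2551/540

Derivation:
Step 1: cell (2,3) = 17/3
Step 2: cell (2,3) = 167/36
Step 3: cell (2,3) = 2551/540
Full grid after step 3:
  2653/720 4523/1200 833/200 3493/720
  18347/4800 3719/1000 12857/3000 68141/14400
  229/60 9271/2400 29413/7200 2551/540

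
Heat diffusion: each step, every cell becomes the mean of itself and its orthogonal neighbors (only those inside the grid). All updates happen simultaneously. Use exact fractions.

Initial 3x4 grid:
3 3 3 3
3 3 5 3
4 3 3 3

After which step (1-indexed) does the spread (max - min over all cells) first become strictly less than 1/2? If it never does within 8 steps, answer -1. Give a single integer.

Step 1: max=7/2, min=3, spread=1/2
Step 2: max=173/50, min=37/12, spread=113/300
  -> spread < 1/2 first at step 2
Step 3: max=8071/2400, min=2293/720, spread=1283/7200
Step 4: max=17969/5400, min=46079/14400, spread=1103/8640
Step 5: max=7169929/2160000, min=8384663/2592000, spread=1096259/12960000
Step 6: max=257671721/77760000, min=504242717/155520000, spread=444029/6220800
Step 7: max=15421748839/4665600000, min=1124965789/345600000, spread=3755371/74649600
Step 8: max=924618843101/279936000000, min=1825190384077/559872000000, spread=64126139/1492992000

Answer: 2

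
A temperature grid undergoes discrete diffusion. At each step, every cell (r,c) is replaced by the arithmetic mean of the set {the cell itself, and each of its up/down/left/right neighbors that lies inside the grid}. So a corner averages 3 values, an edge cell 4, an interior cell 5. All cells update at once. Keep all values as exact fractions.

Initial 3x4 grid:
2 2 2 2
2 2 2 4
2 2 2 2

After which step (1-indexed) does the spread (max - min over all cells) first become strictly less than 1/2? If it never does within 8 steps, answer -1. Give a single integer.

Step 1: max=8/3, min=2, spread=2/3
Step 2: max=307/120, min=2, spread=67/120
Step 3: max=2597/1080, min=2, spread=437/1080
  -> spread < 1/2 first at step 3
Step 4: max=1021531/432000, min=1009/500, spread=29951/86400
Step 5: max=8991821/3888000, min=6908/3375, spread=206761/777600
Step 6: max=3566595571/1555200000, min=5565671/2700000, spread=14430763/62208000
Step 7: max=211731741689/93312000000, min=449652727/216000000, spread=139854109/746496000
Step 8: max=12619911890251/5598720000000, min=40731228977/19440000000, spread=7114543559/44789760000

Answer: 3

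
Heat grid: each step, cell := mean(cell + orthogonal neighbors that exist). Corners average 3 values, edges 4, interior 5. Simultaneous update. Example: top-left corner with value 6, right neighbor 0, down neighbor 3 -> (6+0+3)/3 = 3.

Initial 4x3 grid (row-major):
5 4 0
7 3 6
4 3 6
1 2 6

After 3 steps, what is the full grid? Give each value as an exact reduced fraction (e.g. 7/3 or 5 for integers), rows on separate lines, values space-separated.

After step 1:
  16/3 3 10/3
  19/4 23/5 15/4
  15/4 18/5 21/4
  7/3 3 14/3
After step 2:
  157/36 61/15 121/36
  553/120 197/50 127/30
  433/120 101/25 259/60
  109/36 17/5 155/36
After step 3:
  4693/1080 3539/900 2099/540
  7433/1800 12533/3000 7133/1800
  3439/900 3861/1000 7603/1800
  3613/1080 277/75 541/135

Answer: 4693/1080 3539/900 2099/540
7433/1800 12533/3000 7133/1800
3439/900 3861/1000 7603/1800
3613/1080 277/75 541/135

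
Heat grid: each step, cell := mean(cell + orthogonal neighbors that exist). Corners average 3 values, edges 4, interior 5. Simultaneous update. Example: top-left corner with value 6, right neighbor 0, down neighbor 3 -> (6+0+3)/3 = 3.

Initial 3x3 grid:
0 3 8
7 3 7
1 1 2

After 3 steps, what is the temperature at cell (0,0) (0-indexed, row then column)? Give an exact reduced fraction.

Step 1: cell (0,0) = 10/3
Step 2: cell (0,0) = 115/36
Step 3: cell (0,0) = 7757/2160
Full grid after step 3:
  7757/2160 28307/7200 183/40
  44839/14400 5617/1500 14641/3600
  1067/360 44539/14400 7967/2160

Answer: 7757/2160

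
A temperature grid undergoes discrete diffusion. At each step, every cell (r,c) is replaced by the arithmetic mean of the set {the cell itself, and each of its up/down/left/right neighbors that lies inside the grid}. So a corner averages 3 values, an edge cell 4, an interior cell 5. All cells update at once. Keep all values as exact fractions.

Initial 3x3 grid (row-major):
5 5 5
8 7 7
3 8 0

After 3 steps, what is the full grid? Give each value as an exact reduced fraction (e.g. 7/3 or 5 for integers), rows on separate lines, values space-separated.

Answer: 289/48 1627/288 2441/432
3319/576 233/40 3047/576
2521/432 1547/288 257/48

Derivation:
After step 1:
  6 11/2 17/3
  23/4 7 19/4
  19/3 9/2 5
After step 2:
  23/4 145/24 191/36
  301/48 11/2 269/48
  199/36 137/24 19/4
After step 3:
  289/48 1627/288 2441/432
  3319/576 233/40 3047/576
  2521/432 1547/288 257/48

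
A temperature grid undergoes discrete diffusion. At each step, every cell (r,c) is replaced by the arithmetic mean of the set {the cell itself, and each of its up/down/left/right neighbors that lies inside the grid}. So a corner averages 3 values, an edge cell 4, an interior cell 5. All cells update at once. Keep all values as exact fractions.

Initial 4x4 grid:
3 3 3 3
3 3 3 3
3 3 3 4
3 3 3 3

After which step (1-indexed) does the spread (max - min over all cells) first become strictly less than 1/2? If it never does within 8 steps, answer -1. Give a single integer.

Answer: 1

Derivation:
Step 1: max=10/3, min=3, spread=1/3
  -> spread < 1/2 first at step 1
Step 2: max=391/120, min=3, spread=31/120
Step 3: max=3451/1080, min=3, spread=211/1080
Step 4: max=340843/108000, min=3, spread=16843/108000
Step 5: max=3054643/972000, min=27079/9000, spread=130111/972000
Step 6: max=91122367/29160000, min=1627159/540000, spread=3255781/29160000
Step 7: max=2724753691/874800000, min=1631107/540000, spread=82360351/874800000
Step 8: max=81483316891/26244000000, min=294106441/97200000, spread=2074577821/26244000000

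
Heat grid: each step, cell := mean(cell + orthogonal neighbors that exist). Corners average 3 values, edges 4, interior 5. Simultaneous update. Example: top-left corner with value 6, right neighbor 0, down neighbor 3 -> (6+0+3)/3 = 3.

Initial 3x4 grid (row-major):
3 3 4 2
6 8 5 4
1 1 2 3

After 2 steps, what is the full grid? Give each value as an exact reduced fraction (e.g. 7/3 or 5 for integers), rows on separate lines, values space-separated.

After step 1:
  4 9/2 7/2 10/3
  9/2 23/5 23/5 7/2
  8/3 3 11/4 3
After step 2:
  13/3 83/20 239/60 31/9
  473/120 106/25 379/100 433/120
  61/18 781/240 267/80 37/12

Answer: 13/3 83/20 239/60 31/9
473/120 106/25 379/100 433/120
61/18 781/240 267/80 37/12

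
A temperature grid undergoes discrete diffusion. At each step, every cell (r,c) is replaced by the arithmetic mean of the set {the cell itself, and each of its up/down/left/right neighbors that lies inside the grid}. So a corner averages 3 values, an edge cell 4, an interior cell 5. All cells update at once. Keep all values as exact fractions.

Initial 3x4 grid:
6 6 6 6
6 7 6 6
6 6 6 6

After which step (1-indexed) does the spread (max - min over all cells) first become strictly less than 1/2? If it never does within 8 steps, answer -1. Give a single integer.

Step 1: max=25/4, min=6, spread=1/4
  -> spread < 1/2 first at step 1
Step 2: max=623/100, min=6, spread=23/100
Step 3: max=29611/4800, min=2413/400, spread=131/960
Step 4: max=265751/43200, min=43591/7200, spread=841/8640
Step 5: max=106222051/17280000, min=8733373/1440000, spread=56863/691200
Step 6: max=954654341/155520000, min=78749543/12960000, spread=386393/6220800
Step 7: max=381641723131/62208000000, min=31524358813/5184000000, spread=26795339/497664000
Step 8: max=22878695714129/3732480000000, min=1893326149667/311040000000, spread=254051069/5971968000

Answer: 1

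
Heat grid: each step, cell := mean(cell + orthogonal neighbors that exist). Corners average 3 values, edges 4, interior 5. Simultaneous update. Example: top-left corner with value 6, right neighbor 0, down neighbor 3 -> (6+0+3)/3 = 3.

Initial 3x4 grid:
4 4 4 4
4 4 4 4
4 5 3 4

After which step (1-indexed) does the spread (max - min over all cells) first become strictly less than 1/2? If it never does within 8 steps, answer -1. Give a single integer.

Step 1: max=13/3, min=11/3, spread=2/3
Step 2: max=62/15, min=58/15, spread=4/15
  -> spread < 1/2 first at step 2
Step 3: max=557/135, min=523/135, spread=34/135
Step 4: max=44041/10800, min=42359/10800, spread=841/5400
Step 5: max=49397/12150, min=47803/12150, spread=797/6075
Step 6: max=31490393/7776000, min=30717607/7776000, spread=386393/3888000
Step 7: max=282748223/69984000, min=277123777/69984000, spread=2812223/34992000
Step 8: max=22581797629/5598720000, min=22207962371/5598720000, spread=186917629/2799360000

Answer: 2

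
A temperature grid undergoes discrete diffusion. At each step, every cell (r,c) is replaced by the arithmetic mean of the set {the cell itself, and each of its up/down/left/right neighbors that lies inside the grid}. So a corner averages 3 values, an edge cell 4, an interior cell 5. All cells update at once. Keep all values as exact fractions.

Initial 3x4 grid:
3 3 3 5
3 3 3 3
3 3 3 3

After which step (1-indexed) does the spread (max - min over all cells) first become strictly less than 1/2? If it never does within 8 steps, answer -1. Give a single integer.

Answer: 3

Derivation:
Step 1: max=11/3, min=3, spread=2/3
Step 2: max=32/9, min=3, spread=5/9
Step 3: max=365/108, min=3, spread=41/108
  -> spread < 1/2 first at step 3
Step 4: max=43097/12960, min=3, spread=4217/12960
Step 5: max=2541949/777600, min=10879/3600, spread=38417/155520
Step 6: max=151168211/46656000, min=218597/72000, spread=1903471/9331200
Step 7: max=8999069089/2799360000, min=6595759/2160000, spread=18038617/111974400
Step 8: max=537152982851/167961600000, min=596126759/194400000, spread=883978523/6718464000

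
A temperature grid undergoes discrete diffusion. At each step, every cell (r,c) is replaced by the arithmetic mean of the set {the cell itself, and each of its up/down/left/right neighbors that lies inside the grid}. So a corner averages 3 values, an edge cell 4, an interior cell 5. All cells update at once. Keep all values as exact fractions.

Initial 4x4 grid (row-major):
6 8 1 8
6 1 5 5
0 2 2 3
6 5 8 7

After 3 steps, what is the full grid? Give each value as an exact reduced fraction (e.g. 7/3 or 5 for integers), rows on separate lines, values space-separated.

Answer: 10249/2160 15581/3600 17021/3600 613/135
27877/7200 25327/6000 2981/750 16781/3600
27949/7200 10823/3000 8797/2000 5423/1200
817/216 31069/7200 10951/2400 245/48

Derivation:
After step 1:
  20/3 4 11/2 14/3
  13/4 22/5 14/5 21/4
  7/2 2 4 17/4
  11/3 21/4 11/2 6
After step 2:
  167/36 617/120 509/120 185/36
  1069/240 329/100 439/100 509/120
  149/48 383/100 371/100 39/8
  149/36 197/48 83/16 21/4
After step 3:
  10249/2160 15581/3600 17021/3600 613/135
  27877/7200 25327/6000 2981/750 16781/3600
  27949/7200 10823/3000 8797/2000 5423/1200
  817/216 31069/7200 10951/2400 245/48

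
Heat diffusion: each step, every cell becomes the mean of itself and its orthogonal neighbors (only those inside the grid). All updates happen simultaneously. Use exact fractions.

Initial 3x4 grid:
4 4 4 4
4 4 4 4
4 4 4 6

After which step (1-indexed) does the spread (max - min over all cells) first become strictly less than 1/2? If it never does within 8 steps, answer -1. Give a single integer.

Step 1: max=14/3, min=4, spread=2/3
Step 2: max=41/9, min=4, spread=5/9
Step 3: max=473/108, min=4, spread=41/108
  -> spread < 1/2 first at step 3
Step 4: max=56057/12960, min=4, spread=4217/12960
Step 5: max=3319549/777600, min=14479/3600, spread=38417/155520
Step 6: max=197824211/46656000, min=290597/72000, spread=1903471/9331200
Step 7: max=11798429089/2799360000, min=8755759/2160000, spread=18038617/111974400
Step 8: max=705114582851/167961600000, min=790526759/194400000, spread=883978523/6718464000

Answer: 3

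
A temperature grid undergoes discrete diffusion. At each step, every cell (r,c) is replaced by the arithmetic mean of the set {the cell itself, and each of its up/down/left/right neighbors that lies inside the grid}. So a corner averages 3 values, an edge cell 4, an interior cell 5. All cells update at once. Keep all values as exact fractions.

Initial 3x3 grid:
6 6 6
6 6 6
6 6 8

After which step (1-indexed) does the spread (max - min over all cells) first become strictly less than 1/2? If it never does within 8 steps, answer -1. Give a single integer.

Step 1: max=20/3, min=6, spread=2/3
Step 2: max=59/9, min=6, spread=5/9
Step 3: max=689/108, min=6, spread=41/108
  -> spread < 1/2 first at step 3
Step 4: max=41011/6480, min=1091/180, spread=347/1296
Step 5: max=2439737/388800, min=10957/1800, spread=2921/15552
Step 6: max=145796539/23328000, min=1321483/216000, spread=24611/186624
Step 7: max=8716802033/1399680000, min=29816741/4860000, spread=207329/2239488
Step 8: max=521914752451/83980800000, min=1594001599/259200000, spread=1746635/26873856

Answer: 3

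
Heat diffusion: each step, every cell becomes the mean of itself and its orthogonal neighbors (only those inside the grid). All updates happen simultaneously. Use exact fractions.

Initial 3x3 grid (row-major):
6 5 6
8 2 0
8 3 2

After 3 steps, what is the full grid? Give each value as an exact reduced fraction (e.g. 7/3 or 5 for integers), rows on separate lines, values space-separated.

After step 1:
  19/3 19/4 11/3
  6 18/5 5/2
  19/3 15/4 5/3
After step 2:
  205/36 367/80 131/36
  167/30 103/25 343/120
  193/36 307/80 95/36
After step 3:
  11411/2160 21649/4800 7981/2160
  4667/900 2097/500 23861/7200
  10631/2160 6383/1600 6721/2160

Answer: 11411/2160 21649/4800 7981/2160
4667/900 2097/500 23861/7200
10631/2160 6383/1600 6721/2160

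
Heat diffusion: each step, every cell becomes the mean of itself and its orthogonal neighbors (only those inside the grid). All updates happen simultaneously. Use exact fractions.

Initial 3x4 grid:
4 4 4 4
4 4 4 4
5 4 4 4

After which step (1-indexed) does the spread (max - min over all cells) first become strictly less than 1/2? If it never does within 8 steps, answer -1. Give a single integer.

Step 1: max=13/3, min=4, spread=1/3
  -> spread < 1/2 first at step 1
Step 2: max=77/18, min=4, spread=5/18
Step 3: max=905/216, min=4, spread=41/216
Step 4: max=107897/25920, min=4, spread=4217/25920
Step 5: max=6429949/1555200, min=28879/7200, spread=38417/311040
Step 6: max=384448211/93312000, min=578597/144000, spread=1903471/18662400
Step 7: max=22995869089/5598720000, min=17395759/4320000, spread=18038617/223948800
Step 8: max=1376960982851/335923200000, min=1568126759/388800000, spread=883978523/13436928000

Answer: 1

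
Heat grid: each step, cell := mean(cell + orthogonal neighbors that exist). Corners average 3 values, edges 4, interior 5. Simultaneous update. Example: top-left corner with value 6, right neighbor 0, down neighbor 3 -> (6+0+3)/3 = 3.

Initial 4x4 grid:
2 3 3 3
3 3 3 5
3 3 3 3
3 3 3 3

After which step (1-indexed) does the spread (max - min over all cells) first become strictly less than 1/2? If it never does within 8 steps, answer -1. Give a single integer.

Answer: 4

Derivation:
Step 1: max=11/3, min=8/3, spread=1
Step 2: max=211/60, min=49/18, spread=143/180
Step 3: max=7279/2160, min=607/216, spread=403/720
Step 4: max=178123/54000, min=93137/32400, spread=17171/40500
  -> spread < 1/2 first at step 4
Step 5: max=6321367/1944000, min=2833739/972000, spread=217963/648000
Step 6: max=312372527/97200000, min=86057309/29160000, spread=76544491/291600000
Step 7: max=5579064679/1749600000, min=520515973/174960000, spread=124634983/583200000
Step 8: max=277130065421/87480000000, min=523689099913/174960000000, spread=10190343643/58320000000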